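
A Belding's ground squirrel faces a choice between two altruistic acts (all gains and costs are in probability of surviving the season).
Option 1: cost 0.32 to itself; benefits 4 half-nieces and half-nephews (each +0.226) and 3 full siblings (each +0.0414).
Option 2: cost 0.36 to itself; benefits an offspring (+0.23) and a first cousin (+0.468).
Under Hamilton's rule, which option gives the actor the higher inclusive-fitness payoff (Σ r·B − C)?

Option 1: r to a half-niece or half-nephew = 0.125.
Option 1: r to a full sibling = 0.5.
Option 1: Σ r·B − C = (4·0.125·0.226 + 3·0.5·0.0414) − 0.32 = -0.1449.
Option 2: r to an offspring = 0.5.
Option 2: r to a first cousin = 0.125.
Option 2: Σ r·B − C = (1·0.5·0.23 + 1·0.125·0.468) − 0.36 = -0.1865.
Option 1 has the higher net inclusive-fitness payoff.

Option 1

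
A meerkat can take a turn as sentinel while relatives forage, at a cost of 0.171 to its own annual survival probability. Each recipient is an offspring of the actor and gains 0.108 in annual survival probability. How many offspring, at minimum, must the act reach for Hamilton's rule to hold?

4

r to an offspring = 1/2 (one parent–offspring link: r = (1/2)^1 = 1/2).
Hamilton's rule: n·r·B > C  ⇒  n > C/(r·B) = 0.171/(0.5·0.108) = 3.167.
The smallest integer exceeding 3.167 is 4.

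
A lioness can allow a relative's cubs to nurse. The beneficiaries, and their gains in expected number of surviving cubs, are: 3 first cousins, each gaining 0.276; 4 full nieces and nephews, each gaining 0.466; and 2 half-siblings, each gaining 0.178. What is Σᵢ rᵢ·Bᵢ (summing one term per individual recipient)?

r to a first cousin = 0.125 (first cousins share one grandparent pair — two paths of length 4: r = 2·(1/2)^4 = 1/8).
r to a full niece or nephew = 1/4 (full aunt/uncle↔niece/nephew: two paths of length 3 through the shared grandparent pair: r = 2·(1/2)^3 = 1/4).
r to a half-sibling = 0.25 (half-sibs share one parent — one path of length 2: r = (1/2)^2 = 1/4).
Summing one r·B term per recipient: 3·0.125·0.276 + 4·0.25·0.466 + 2·0.25·0.178 = 0.6585.

0.6585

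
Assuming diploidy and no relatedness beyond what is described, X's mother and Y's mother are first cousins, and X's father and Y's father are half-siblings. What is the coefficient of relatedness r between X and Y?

Wright's path rule: contributions from independent ancestry routes add.
X and Y are related in two ways: second cousins through their mothers (r = 1/32) and half first cousins through their fathers (r = 1/16).
r = 1/32 + 1/16 = 3/32 = 0.09375.

0.09375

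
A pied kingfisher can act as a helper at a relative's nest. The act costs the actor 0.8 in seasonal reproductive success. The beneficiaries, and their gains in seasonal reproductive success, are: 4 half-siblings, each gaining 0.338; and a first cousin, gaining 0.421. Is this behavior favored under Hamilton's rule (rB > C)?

Hamilton's rule: the trait is favored when the sum of r·B over every recipient exceeds the actor's cost C.
r to a half-sibling = 1/4 (half-sibs share one parent — one path of length 2: r = (1/2)^2 = 1/4).
r to a first cousin = 0.125 (first cousins share one grandparent pair — two paths of length 4: r = 2·(1/2)^4 = 1/8).
Summing one r·B term per recipient: 4·0.25·0.338 + 1·0.125·0.421 = 0.390625.
0.390625 < 0.8: the indirect benefit is less than the cost.

No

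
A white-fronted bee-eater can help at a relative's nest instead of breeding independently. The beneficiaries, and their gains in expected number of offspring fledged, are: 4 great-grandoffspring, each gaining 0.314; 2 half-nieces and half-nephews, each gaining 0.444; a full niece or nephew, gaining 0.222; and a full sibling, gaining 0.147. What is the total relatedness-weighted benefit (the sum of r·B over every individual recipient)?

r to a great-grandoffspring = 0.125 (three parent–offspring links: r = (1/2)^3 = 1/8).
r to a half-niece or half-nephew = 1/8 (half-aunt/uncle↔niece/nephew: one path of length 3: r = (1/2)^3 = 1/8).
r to a full niece or nephew = 1/4 (full aunt/uncle↔niece/nephew: two paths of length 3 through the shared grandparent pair: r = 2·(1/2)^3 = 1/4).
r to a full sibling = 0.5 (full sibs share both parents — two paths of length 2: r = 2·(1/2)^2 = 1/2).
Summing one r·B term per recipient: 4·0.125·0.314 + 2·0.125·0.444 + 1·0.25·0.222 + 1·0.5·0.147 = 0.397.

0.397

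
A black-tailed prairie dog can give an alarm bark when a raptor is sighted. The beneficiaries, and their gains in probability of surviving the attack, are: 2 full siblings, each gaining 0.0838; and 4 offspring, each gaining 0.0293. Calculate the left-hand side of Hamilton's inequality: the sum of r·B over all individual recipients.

0.1424

r to a full sibling = 0.5 (full sibs share both parents — two paths of length 2: r = 2·(1/2)^2 = 1/2).
r to an offspring = 0.5 (one parent–offspring link: r = (1/2)^1 = 1/2).
Summing one r·B term per recipient: 2·0.5·0.0838 + 4·0.5·0.0293 = 0.1424.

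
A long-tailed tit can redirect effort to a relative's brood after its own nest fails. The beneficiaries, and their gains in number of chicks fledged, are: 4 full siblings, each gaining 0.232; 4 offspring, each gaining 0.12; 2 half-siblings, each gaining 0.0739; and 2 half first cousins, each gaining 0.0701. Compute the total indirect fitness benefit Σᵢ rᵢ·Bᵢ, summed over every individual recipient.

r to a full sibling = 0.5 (full sibs share both parents — two paths of length 2: r = 2·(1/2)^2 = 1/2).
r to an offspring = 0.5 (one parent–offspring link: r = (1/2)^1 = 1/2).
r to a half-sibling = 1/4 (half-sibs share one parent — one path of length 2: r = (1/2)^2 = 1/4).
r to a half first cousin = 1/16 (half first cousins share one grandparent — one path of length 4: r = (1/2)^4 = 1/16).
Summing one r·B term per recipient: 4·0.5·0.232 + 4·0.5·0.12 + 2·0.25·0.0739 + 2·0.0625·0.0701 = 0.7497125.

0.7497125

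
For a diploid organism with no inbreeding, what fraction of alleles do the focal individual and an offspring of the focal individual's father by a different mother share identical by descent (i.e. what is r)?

0.25

Each parent–offspring link contributes a factor of 1/2, and independent paths through distinct common ancestors add.
Half-sibs share one parent — one path of length 2: r = (1/2)^2 = 1/4.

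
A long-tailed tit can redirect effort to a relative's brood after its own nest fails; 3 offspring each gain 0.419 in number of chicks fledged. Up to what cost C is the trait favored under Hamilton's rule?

r to an offspring = 0.5 (one parent–offspring link: r = (1/2)^1 = 1/2).
Hamilton's rule: n·r·B > C, so the trait is favored while C < n·r·B = 3·0.5·0.419 = 0.6285.

0.6285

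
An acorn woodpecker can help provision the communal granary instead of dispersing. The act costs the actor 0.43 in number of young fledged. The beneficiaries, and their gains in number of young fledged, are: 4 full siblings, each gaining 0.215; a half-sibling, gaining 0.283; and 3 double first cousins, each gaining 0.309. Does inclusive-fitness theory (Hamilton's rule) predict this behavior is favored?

Hamilton's rule: the trait is favored when the sum of r·B over every recipient exceeds the actor's cost C.
r to a full sibling = 0.5 (full sibs share both parents — two paths of length 2: r = 2·(1/2)^2 = 1/2).
r to a half-sibling = 1/4 (half-sibs share one parent — one path of length 2: r = (1/2)^2 = 1/4).
r to a double first cousin = 0.25 (double first cousins share both grandparent pairs — four paths of length 4: r = 4·(1/2)^4 = 1/4).
Summing one r·B term per recipient: 4·0.5·0.215 + 1·0.25·0.283 + 3·0.25·0.309 = 0.7325.
0.7325 > 0.43: the indirect benefit exceeds the cost.

Yes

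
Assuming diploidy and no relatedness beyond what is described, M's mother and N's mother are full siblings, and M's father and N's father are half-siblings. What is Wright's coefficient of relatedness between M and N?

With two independent routes of shared ancestry, r is the sum of the two contributions.
M and N are related in two ways: first cousins through their mothers (r = 1/8) and half first cousins through their fathers (r = 1/16).
r = 1/8 + 1/16 = 0.1875.

0.1875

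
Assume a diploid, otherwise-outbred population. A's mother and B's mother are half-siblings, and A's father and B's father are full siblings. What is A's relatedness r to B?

Independent pedigree routes through distinct common ancestors add.
A and B are related in two ways: half first cousins through their mothers (r = 1/16) and first cousins through their fathers (r = 1/8).
r = 1/16 + 1/8 = 3/16 = 0.1875.

0.1875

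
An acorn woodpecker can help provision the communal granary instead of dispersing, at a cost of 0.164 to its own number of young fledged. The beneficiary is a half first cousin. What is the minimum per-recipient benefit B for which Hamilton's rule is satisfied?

2.624

r to a half first cousin = 0.0625 (half first cousins share one grandparent — one path of length 4: r = (1/2)^4 = 1/16).
Hamilton's rule with n recipients of equal r: n·r·B > C, so B > C/(n·r) = 0.164/(1·0.0625) = 2.624.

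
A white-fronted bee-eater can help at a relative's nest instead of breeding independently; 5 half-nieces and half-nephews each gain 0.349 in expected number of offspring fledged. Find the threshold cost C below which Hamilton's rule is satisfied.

r to a half-niece or half-nephew = 1/8 (half-aunt/uncle↔niece/nephew: one path of length 3: r = (1/2)^3 = 1/8).
Hamilton's rule: n·r·B > C, so the trait is favored while C < n·r·B = 5·0.125·0.349 = 0.218125.

0.218125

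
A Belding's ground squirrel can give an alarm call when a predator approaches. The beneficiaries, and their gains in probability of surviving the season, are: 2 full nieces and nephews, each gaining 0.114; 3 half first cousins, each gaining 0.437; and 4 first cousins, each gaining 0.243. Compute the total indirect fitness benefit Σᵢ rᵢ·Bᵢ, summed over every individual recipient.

0.2604375

r to a full niece or nephew = 0.25 (full aunt/uncle↔niece/nephew: two paths of length 3 through the shared grandparent pair: r = 2·(1/2)^3 = 1/4).
r to a half first cousin = 0.0625 (half first cousins share one grandparent — one path of length 4: r = (1/2)^4 = 1/16).
r to a first cousin = 0.125 (first cousins share one grandparent pair — two paths of length 4: r = 2·(1/2)^4 = 1/8).
Summing one r·B term per recipient: 2·0.25·0.114 + 3·0.0625·0.437 + 4·0.125·0.243 = 0.2604375.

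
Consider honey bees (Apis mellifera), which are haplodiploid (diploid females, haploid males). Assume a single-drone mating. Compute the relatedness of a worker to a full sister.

0.75

Haplodiploid full sisters inherit their father's entire haploid genome identically (contributing 1/2) and on average half of their mother's contribution (1/2 · 1/2 = 1/4); r = 1/2 + 1/4 = 3/4.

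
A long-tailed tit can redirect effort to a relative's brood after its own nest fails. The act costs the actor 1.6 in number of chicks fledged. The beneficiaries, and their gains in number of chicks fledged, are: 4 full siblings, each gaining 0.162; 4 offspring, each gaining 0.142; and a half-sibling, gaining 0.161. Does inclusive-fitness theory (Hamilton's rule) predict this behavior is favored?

Hamilton's rule: the trait is favored when the sum of r·B over every recipient exceeds the actor's cost C.
r to a full sibling = 1/2 (full sibs share both parents — two paths of length 2: r = 2·(1/2)^2 = 1/2).
r to an offspring = 0.5 (one parent–offspring link: r = (1/2)^1 = 1/2).
r to a half-sibling = 0.25 (half-sibs share one parent — one path of length 2: r = (1/2)^2 = 1/4).
Summing one r·B term per recipient: 4·0.5·0.162 + 4·0.5·0.142 + 1·0.25·0.161 = 0.64825.
0.64825 < 1.6: the indirect benefit is less than the cost.

No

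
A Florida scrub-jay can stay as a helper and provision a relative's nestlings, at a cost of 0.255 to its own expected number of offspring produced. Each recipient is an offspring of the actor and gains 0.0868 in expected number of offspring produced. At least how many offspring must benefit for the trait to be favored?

r to an offspring = 0.5 (one parent–offspring link: r = (1/2)^1 = 1/2).
Hamilton's rule: n·r·B > C  ⇒  n > C/(r·B) = 0.255/(0.5·0.0868) = 5.876.
The smallest integer exceeding 5.876 is 6.

6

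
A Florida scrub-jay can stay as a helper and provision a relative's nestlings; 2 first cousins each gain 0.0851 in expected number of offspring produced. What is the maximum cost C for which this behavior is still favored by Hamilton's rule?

r to a first cousin = 1/8 (first cousins share one grandparent pair — two paths of length 4: r = 2·(1/2)^4 = 1/8).
Hamilton's rule: n·r·B > C, so the trait is favored while C < n·r·B = 2·0.125·0.0851 = 0.021275.

0.021275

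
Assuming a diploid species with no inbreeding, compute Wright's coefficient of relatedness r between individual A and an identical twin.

1

Each parent–offspring link contributes a factor of 1/2, and independent paths through distinct common ancestors add.
Monozygotic twins share every allele identical by descent: r = 1.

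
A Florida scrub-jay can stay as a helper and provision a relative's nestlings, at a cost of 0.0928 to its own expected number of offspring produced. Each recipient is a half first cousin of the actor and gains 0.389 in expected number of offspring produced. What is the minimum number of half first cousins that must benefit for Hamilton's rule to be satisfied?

4

r to a half first cousin = 1/16 (half first cousins share one grandparent — one path of length 4: r = (1/2)^4 = 1/16).
Hamilton's rule: n·r·B > C  ⇒  n > C/(r·B) = 0.0928/(0.0625·0.389) = 3.817.
The smallest integer exceeding 3.817 is 4.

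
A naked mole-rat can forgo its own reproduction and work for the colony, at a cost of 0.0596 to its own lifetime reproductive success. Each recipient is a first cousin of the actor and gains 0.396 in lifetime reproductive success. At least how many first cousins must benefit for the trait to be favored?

r to a first cousin = 0.125 (first cousins share one grandparent pair — two paths of length 4: r = 2·(1/2)^4 = 1/8).
Hamilton's rule: n·r·B > C  ⇒  n > C/(r·B) = 0.0596/(0.125·0.396) = 1.204.
The smallest integer exceeding 1.204 is 2.

2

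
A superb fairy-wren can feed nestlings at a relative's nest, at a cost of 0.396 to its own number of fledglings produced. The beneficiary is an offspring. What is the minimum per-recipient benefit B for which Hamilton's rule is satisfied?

0.792

r to an offspring = 1/2 (one parent–offspring link: r = (1/2)^1 = 1/2).
Hamilton's rule with n recipients of equal r: n·r·B > C, so B > C/(n·r) = 0.396/(1·0.5) = 0.792.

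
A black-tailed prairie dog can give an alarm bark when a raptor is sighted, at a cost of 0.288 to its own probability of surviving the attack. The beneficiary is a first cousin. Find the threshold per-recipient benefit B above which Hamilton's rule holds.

r to a first cousin = 1/8 (first cousins share one grandparent pair — two paths of length 4: r = 2·(1/2)^4 = 1/8).
Hamilton's rule with n recipients of equal r: n·r·B > C, so B > C/(n·r) = 0.288/(1·0.125) = 2.304.

2.304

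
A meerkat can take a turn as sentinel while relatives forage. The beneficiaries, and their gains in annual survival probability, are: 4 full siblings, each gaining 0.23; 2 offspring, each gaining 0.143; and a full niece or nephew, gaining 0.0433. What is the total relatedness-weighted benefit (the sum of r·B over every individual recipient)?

0.613825

r to a full sibling = 0.5 (full sibs share both parents — two paths of length 2: r = 2·(1/2)^2 = 1/2).
r to an offspring = 1/2 (one parent–offspring link: r = (1/2)^1 = 1/2).
r to a full niece or nephew = 1/4 (full aunt/uncle↔niece/nephew: two paths of length 3 through the shared grandparent pair: r = 2·(1/2)^3 = 1/4).
Summing one r·B term per recipient: 4·0.5·0.23 + 2·0.5·0.143 + 1·0.25·0.0433 = 0.613825.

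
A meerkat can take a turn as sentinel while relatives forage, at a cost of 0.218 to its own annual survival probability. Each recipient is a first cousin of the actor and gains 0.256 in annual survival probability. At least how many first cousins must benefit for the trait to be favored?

7

r to a first cousin = 1/8 (first cousins share one grandparent pair — two paths of length 4: r = 2·(1/2)^4 = 1/8).
Hamilton's rule: n·r·B > C  ⇒  n > C/(r·B) = 0.218/(0.125·0.256) = 6.812.
The smallest integer exceeding 6.812 is 7.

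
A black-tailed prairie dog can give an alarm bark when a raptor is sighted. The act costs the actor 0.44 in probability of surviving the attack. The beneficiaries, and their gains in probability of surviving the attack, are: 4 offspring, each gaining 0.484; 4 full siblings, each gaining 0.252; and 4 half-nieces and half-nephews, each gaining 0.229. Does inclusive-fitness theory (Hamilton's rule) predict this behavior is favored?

Hamilton's rule: the trait is favored when the sum of r·B over every recipient exceeds the actor's cost C.
r to an offspring = 0.5 (one parent–offspring link: r = (1/2)^1 = 1/2).
r to a full sibling = 1/2 (full sibs share both parents — two paths of length 2: r = 2·(1/2)^2 = 1/2).
r to a half-niece or half-nephew = 1/8 (half-aunt/uncle↔niece/nephew: one path of length 3: r = (1/2)^3 = 1/8).
Summing one r·B term per recipient: 4·0.5·0.484 + 4·0.5·0.252 + 4·0.125·0.229 = 1.5865.
1.5865 > 0.44: the indirect benefit exceeds the cost.

Yes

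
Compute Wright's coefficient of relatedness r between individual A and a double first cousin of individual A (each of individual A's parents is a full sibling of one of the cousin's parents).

0.25

Each parent–offspring link contributes a factor of 1/2, and independent paths through distinct common ancestors add.
Double first cousins share both grandparent pairs — four paths of length 4: r = 4·(1/2)^4 = 1/4.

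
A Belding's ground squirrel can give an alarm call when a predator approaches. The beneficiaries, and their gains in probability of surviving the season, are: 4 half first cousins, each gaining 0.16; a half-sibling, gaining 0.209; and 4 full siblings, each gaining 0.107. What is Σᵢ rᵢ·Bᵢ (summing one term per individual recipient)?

r to a half first cousin = 0.0625 (half first cousins share one grandparent — one path of length 4: r = (1/2)^4 = 1/16).
r to a half-sibling = 1/4 (half-sibs share one parent — one path of length 2: r = (1/2)^2 = 1/4).
r to a full sibling = 1/2 (full sibs share both parents — two paths of length 2: r = 2·(1/2)^2 = 1/2).
Summing one r·B term per recipient: 4·0.0625·0.16 + 1·0.25·0.209 + 4·0.5·0.107 = 0.30625.

0.30625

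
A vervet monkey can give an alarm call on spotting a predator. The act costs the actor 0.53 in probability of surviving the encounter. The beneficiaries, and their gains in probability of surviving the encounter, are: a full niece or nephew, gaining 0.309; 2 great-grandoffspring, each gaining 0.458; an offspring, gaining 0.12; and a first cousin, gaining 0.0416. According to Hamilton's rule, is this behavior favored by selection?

Hamilton's rule: the trait is favored when the sum of r·B over every recipient exceeds the actor's cost C.
r to a full niece or nephew = 0.25 (full aunt/uncle↔niece/nephew: two paths of length 3 through the shared grandparent pair: r = 2·(1/2)^3 = 1/4).
r to a great-grandoffspring = 0.125 (three parent–offspring links: r = (1/2)^3 = 1/8).
r to an offspring = 0.5 (one parent–offspring link: r = (1/2)^1 = 1/2).
r to a first cousin = 1/8 (first cousins share one grandparent pair — two paths of length 4: r = 2·(1/2)^4 = 1/8).
Summing one r·B term per recipient: 1·0.25·0.309 + 2·0.125·0.458 + 1·0.5·0.12 + 1·0.125·0.0416 = 0.25695.
0.25695 < 0.53: the indirect benefit is less than the cost.

No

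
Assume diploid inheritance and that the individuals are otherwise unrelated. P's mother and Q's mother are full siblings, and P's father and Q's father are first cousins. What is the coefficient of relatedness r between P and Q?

0.15625

Relatedness sums over independent paths through distinct common ancestors.
P and Q are related in two ways: first cousins through their mothers (r = 1/8) and second cousins through their fathers (r = 1/32).
r = 1/8 + 1/32 = 0.15625.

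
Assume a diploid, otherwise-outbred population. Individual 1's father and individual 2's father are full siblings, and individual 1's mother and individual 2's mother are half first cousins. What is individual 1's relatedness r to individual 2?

0.140625

Independent pedigree routes through distinct common ancestors add.
Individual 1 and individual 2 are related in two ways: first cousins through their fathers (r = 1/8) and half second cousins through their mothers (r = 1/64).
r = 1/8 + 1/64 = 0.140625.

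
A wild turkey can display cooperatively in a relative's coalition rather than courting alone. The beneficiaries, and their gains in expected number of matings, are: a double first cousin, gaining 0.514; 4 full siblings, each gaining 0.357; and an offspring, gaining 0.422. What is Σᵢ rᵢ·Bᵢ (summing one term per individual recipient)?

r to a double first cousin = 1/4 (double first cousins share both grandparent pairs — four paths of length 4: r = 4·(1/2)^4 = 1/4).
r to a full sibling = 1/2 (full sibs share both parents — two paths of length 2: r = 2·(1/2)^2 = 1/2).
r to an offspring = 0.5 (one parent–offspring link: r = (1/2)^1 = 1/2).
Summing one r·B term per recipient: 1·0.25·0.514 + 4·0.5·0.357 + 1·0.5·0.422 = 1.0535.

1.0535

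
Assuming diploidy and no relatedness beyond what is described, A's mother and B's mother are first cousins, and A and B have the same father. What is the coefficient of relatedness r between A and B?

With two independent routes of shared ancestry, r is the sum of the two contributions.
A and B are related in two ways: second cousins through their mothers (r = 1/32) and half-sibs through their shared father (r = 1/4).
r = 1/32 + 1/4 = 9/32 = 0.28125.

0.28125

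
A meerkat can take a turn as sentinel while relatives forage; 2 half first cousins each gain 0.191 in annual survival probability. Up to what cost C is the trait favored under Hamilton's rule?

r to a half first cousin = 1/16 (half first cousins share one grandparent — one path of length 4: r = (1/2)^4 = 1/16).
Hamilton's rule: n·r·B > C, so the trait is favored while C < n·r·B = 2·0.0625·0.191 = 0.023875.

0.023875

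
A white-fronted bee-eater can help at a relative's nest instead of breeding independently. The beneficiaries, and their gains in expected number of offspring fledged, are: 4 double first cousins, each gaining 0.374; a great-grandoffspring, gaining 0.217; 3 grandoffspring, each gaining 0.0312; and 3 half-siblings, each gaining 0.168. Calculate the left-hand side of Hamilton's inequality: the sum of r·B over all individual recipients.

0.550525

r to a double first cousin = 0.25 (double first cousins share both grandparent pairs — four paths of length 4: r = 4·(1/2)^4 = 1/4).
r to a great-grandoffspring = 0.125 (three parent–offspring links: r = (1/2)^3 = 1/8).
r to a grandoffspring = 1/4 (two parent–offspring links: r = (1/2)^2 = 1/4).
r to a half-sibling = 1/4 (half-sibs share one parent — one path of length 2: r = (1/2)^2 = 1/4).
Summing one r·B term per recipient: 4·0.25·0.374 + 1·0.125·0.217 + 3·0.25·0.0312 + 3·0.25·0.168 = 0.550525.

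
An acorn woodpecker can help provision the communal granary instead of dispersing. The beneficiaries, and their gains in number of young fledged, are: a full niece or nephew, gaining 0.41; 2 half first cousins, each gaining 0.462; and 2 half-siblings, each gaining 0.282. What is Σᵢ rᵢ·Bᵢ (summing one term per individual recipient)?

r to a full niece or nephew = 1/4 (full aunt/uncle↔niece/nephew: two paths of length 3 through the shared grandparent pair: r = 2·(1/2)^3 = 1/4).
r to a half first cousin = 1/16 (half first cousins share one grandparent — one path of length 4: r = (1/2)^4 = 1/16).
r to a half-sibling = 1/4 (half-sibs share one parent — one path of length 2: r = (1/2)^2 = 1/4).
Summing one r·B term per recipient: 1·0.25·0.41 + 2·0.0625·0.462 + 2·0.25·0.282 = 0.30125.

0.30125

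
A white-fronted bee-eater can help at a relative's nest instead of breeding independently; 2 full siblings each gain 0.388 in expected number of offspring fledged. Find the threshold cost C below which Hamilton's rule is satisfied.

0.388

r to a full sibling = 0.5 (full sibs share both parents — two paths of length 2: r = 2·(1/2)^2 = 1/2).
Hamilton's rule: n·r·B > C, so the trait is favored while C < n·r·B = 2·0.5·0.388 = 0.388.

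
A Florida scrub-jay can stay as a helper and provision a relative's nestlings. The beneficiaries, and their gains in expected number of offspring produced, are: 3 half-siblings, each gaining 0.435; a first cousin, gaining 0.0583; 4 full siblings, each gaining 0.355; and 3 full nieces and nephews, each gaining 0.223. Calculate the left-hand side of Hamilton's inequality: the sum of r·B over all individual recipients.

1.2107875

r to a half-sibling = 1/4 (half-sibs share one parent — one path of length 2: r = (1/2)^2 = 1/4).
r to a first cousin = 0.125 (first cousins share one grandparent pair — two paths of length 4: r = 2·(1/2)^4 = 1/8).
r to a full sibling = 0.5 (full sibs share both parents — two paths of length 2: r = 2·(1/2)^2 = 1/2).
r to a full niece or nephew = 1/4 (full aunt/uncle↔niece/nephew: two paths of length 3 through the shared grandparent pair: r = 2·(1/2)^3 = 1/4).
Summing one r·B term per recipient: 3·0.25·0.435 + 1·0.125·0.0583 + 4·0.5·0.355 + 3·0.25·0.223 = 1.2107875.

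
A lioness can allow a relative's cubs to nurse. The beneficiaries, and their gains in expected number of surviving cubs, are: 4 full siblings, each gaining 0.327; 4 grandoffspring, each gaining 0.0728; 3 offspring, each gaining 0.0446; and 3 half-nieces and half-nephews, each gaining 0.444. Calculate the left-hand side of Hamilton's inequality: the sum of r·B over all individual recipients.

r to a full sibling = 1/2 (full sibs share both parents — two paths of length 2: r = 2·(1/2)^2 = 1/2).
r to a grandoffspring = 0.25 (two parent–offspring links: r = (1/2)^2 = 1/4).
r to an offspring = 1/2 (one parent–offspring link: r = (1/2)^1 = 1/2).
r to a half-niece or half-nephew = 0.125 (half-aunt/uncle↔niece/nephew: one path of length 3: r = (1/2)^3 = 1/8).
Summing one r·B term per recipient: 4·0.5·0.327 + 4·0.25·0.0728 + 3·0.5·0.0446 + 3·0.125·0.444 = 0.9602.

0.9602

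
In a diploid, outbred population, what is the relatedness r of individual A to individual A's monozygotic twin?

Each parent–offspring link contributes a factor of 1/2, and independent paths through distinct common ancestors add.
Monozygotic twins share every allele identical by descent: r = 1.

1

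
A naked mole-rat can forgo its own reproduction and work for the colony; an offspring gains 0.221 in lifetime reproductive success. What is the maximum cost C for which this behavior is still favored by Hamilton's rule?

r to an offspring = 1/2 (one parent–offspring link: r = (1/2)^1 = 1/2).
Hamilton's rule: n·r·B > C, so the trait is favored while C < n·r·B = 1·0.5·0.221 = 0.1105.

0.1105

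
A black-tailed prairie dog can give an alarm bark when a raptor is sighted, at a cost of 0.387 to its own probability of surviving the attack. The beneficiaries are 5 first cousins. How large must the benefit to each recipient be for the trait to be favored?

r to a first cousin = 0.125 (first cousins share one grandparent pair — two paths of length 4: r = 2·(1/2)^4 = 1/8).
Hamilton's rule with n recipients of equal r: n·r·B > C, so B > C/(n·r) = 0.387/(5·0.125) = 0.6192.

0.6192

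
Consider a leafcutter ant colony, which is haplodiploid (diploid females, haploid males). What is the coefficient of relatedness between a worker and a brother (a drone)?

0.25

Her haploid brother carries none of their father's genes and a random half of their mother's genome; that half matches the maternal half of her own genome with probability 1/2: r = 1/2 · 1/2 = 1/4.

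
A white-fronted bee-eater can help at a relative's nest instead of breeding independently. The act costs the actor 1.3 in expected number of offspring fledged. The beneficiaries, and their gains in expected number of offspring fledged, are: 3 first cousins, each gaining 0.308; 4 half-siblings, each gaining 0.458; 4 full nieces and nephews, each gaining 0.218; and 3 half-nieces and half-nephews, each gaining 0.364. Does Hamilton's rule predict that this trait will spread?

Hamilton's rule: the trait is favored when the sum of r·B over every recipient exceeds the actor's cost C.
r to a first cousin = 1/8 (first cousins share one grandparent pair — two paths of length 4: r = 2·(1/2)^4 = 1/8).
r to a half-sibling = 0.25 (half-sibs share one parent — one path of length 2: r = (1/2)^2 = 1/4).
r to a full niece or nephew = 1/4 (full aunt/uncle↔niece/nephew: two paths of length 3 through the shared grandparent pair: r = 2·(1/2)^3 = 1/4).
r to a half-niece or half-nephew = 1/8 (half-aunt/uncle↔niece/nephew: one path of length 3: r = (1/2)^3 = 1/8).
Summing one r·B term per recipient: 3·0.125·0.308 + 4·0.25·0.458 + 4·0.25·0.218 + 3·0.125·0.364 = 0.928.
0.928 < 1.3: the indirect benefit is less than the cost.

No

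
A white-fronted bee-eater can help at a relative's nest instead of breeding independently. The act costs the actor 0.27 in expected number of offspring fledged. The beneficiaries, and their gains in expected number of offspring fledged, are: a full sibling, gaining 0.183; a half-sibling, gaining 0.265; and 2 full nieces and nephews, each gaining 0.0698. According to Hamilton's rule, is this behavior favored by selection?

No

Hamilton's rule: the trait is favored when the sum of r·B over every recipient exceeds the actor's cost C.
r to a full sibling = 1/2 (full sibs share both parents — two paths of length 2: r = 2·(1/2)^2 = 1/2).
r to a half-sibling = 1/4 (half-sibs share one parent — one path of length 2: r = (1/2)^2 = 1/4).
r to a full niece or nephew = 0.25 (full aunt/uncle↔niece/nephew: two paths of length 3 through the shared grandparent pair: r = 2·(1/2)^3 = 1/4).
Summing one r·B term per recipient: 1·0.5·0.183 + 1·0.25·0.265 + 2·0.25·0.0698 = 0.19265.
0.19265 < 0.27: the indirect benefit is less than the cost.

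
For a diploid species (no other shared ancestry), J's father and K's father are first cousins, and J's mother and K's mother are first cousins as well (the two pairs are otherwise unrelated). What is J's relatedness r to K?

0.0625

Relatedness sums over independent paths through distinct common ancestors.
J and K are related in two ways: second cousins through their fathers (r = 1/32) and second cousins through their mothers (r = 1/32).
r = 1/32 + 1/32 = 0.0625.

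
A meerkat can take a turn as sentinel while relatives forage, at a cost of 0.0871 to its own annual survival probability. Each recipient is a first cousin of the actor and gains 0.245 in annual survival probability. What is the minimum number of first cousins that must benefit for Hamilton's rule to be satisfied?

r to a first cousin = 1/8 (first cousins share one grandparent pair — two paths of length 4: r = 2·(1/2)^4 = 1/8).
Hamilton's rule: n·r·B > C  ⇒  n > C/(r·B) = 0.0871/(0.125·0.245) = 2.844.
The smallest integer exceeding 2.844 is 3.

3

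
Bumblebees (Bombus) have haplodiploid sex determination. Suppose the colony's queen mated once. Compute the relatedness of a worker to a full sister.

0.75

Haplodiploid full sisters inherit their father's entire haploid genome identically (contributing 1/2) and on average half of their mother's contribution (1/2 · 1/2 = 1/4); r = 1/2 + 1/4 = 3/4.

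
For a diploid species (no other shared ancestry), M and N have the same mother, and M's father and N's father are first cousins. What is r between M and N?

Wright's path rule: contributions from independent ancestry routes add.
M and N are related in two ways: half-sibs through their shared mother (r = 1/4) and second cousins through their fathers (r = 1/32).
r = 1/4 + 1/32 = 9/32 = 0.28125.

0.28125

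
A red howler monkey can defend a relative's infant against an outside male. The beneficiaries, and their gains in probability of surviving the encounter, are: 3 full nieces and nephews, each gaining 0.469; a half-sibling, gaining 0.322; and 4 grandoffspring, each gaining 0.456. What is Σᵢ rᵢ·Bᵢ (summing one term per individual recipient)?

r to a full niece or nephew = 1/4 (full aunt/uncle↔niece/nephew: two paths of length 3 through the shared grandparent pair: r = 2·(1/2)^3 = 1/4).
r to a half-sibling = 1/4 (half-sibs share one parent — one path of length 2: r = (1/2)^2 = 1/4).
r to a grandoffspring = 0.25 (two parent–offspring links: r = (1/2)^2 = 1/4).
Summing one r·B term per recipient: 3·0.25·0.469 + 1·0.25·0.322 + 4·0.25·0.456 = 0.88825.

0.88825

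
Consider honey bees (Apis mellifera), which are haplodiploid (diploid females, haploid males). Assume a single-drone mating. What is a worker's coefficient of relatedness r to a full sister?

Haplodiploid full sisters inherit their father's entire haploid genome identically (contributing 1/2) and on average half of their mother's contribution (1/2 · 1/2 = 1/4); r = 1/2 + 1/4 = 3/4.

0.75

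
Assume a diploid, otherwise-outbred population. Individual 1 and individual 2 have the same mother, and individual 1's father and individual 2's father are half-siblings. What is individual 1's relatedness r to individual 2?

Wright's path rule: contributions from independent ancestry routes add.
Individual 1 and individual 2 are related in two ways: half-sibs through their shared mother (r = 1/4) and half first cousins through their fathers (r = 1/16).
r = 1/4 + 1/16 = 5/16 = 0.3125.

0.3125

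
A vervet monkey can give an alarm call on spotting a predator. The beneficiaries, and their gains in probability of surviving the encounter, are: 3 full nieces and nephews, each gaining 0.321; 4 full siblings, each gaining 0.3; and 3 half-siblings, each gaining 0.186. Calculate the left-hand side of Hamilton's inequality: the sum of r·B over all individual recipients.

r to a full niece or nephew = 1/4 (full aunt/uncle↔niece/nephew: two paths of length 3 through the shared grandparent pair: r = 2·(1/2)^3 = 1/4).
r to a full sibling = 1/2 (full sibs share both parents — two paths of length 2: r = 2·(1/2)^2 = 1/2).
r to a half-sibling = 0.25 (half-sibs share one parent — one path of length 2: r = (1/2)^2 = 1/4).
Summing one r·B term per recipient: 3·0.25·0.321 + 4·0.5·0.3 + 3·0.25·0.186 = 0.98025.

0.98025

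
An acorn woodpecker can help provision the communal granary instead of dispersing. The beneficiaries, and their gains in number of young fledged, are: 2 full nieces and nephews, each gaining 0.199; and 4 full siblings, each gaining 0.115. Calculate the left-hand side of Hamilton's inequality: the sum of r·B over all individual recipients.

0.3295

r to a full niece or nephew = 0.25 (full aunt/uncle↔niece/nephew: two paths of length 3 through the shared grandparent pair: r = 2·(1/2)^3 = 1/4).
r to a full sibling = 1/2 (full sibs share both parents — two paths of length 2: r = 2·(1/2)^2 = 1/2).
Summing one r·B term per recipient: 2·0.25·0.199 + 4·0.5·0.115 = 0.3295.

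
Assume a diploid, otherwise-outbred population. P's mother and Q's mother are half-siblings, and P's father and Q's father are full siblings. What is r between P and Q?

0.1875

Independent pedigree routes through distinct common ancestors add.
P and Q are related in two ways: half first cousins through their mothers (r = 1/16) and first cousins through their fathers (r = 1/8).
r = 1/16 + 1/8 = 0.1875.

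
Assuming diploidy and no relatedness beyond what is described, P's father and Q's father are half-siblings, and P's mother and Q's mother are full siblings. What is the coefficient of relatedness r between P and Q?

Relatedness sums over independent paths through distinct common ancestors.
P and Q are related in two ways: half first cousins through their fathers (r = 1/16) and first cousins through their mothers (r = 1/8).
r = 1/16 + 1/8 = 3/16 = 0.1875.

0.1875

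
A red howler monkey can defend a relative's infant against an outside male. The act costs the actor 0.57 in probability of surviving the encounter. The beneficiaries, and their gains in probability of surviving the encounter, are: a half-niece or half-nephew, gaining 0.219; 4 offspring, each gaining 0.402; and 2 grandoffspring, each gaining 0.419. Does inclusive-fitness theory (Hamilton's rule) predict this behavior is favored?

Hamilton's rule: the trait is favored when the sum of r·B over every recipient exceeds the actor's cost C.
r to a half-niece or half-nephew = 1/8 (half-aunt/uncle↔niece/nephew: one path of length 3: r = (1/2)^3 = 1/8).
r to an offspring = 0.5 (one parent–offspring link: r = (1/2)^1 = 1/2).
r to a grandoffspring = 0.25 (two parent–offspring links: r = (1/2)^2 = 1/4).
Summing one r·B term per recipient: 1·0.125·0.219 + 4·0.5·0.402 + 2·0.25·0.419 = 1.040875.
1.040875 > 0.57: the indirect benefit exceeds the cost.

Yes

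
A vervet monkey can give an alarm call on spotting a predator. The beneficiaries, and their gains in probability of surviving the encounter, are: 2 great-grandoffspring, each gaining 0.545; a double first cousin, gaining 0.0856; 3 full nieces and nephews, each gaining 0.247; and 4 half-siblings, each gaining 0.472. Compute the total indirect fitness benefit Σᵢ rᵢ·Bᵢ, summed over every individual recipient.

r to a great-grandoffspring = 0.125 (three parent–offspring links: r = (1/2)^3 = 1/8).
r to a double first cousin = 1/4 (double first cousins share both grandparent pairs — four paths of length 4: r = 4·(1/2)^4 = 1/4).
r to a full niece or nephew = 0.25 (full aunt/uncle↔niece/nephew: two paths of length 3 through the shared grandparent pair: r = 2·(1/2)^3 = 1/4).
r to a half-sibling = 1/4 (half-sibs share one parent — one path of length 2: r = (1/2)^2 = 1/4).
Summing one r·B term per recipient: 2·0.125·0.545 + 1·0.25·0.0856 + 3·0.25·0.247 + 4·0.25·0.472 = 0.8149.

0.8149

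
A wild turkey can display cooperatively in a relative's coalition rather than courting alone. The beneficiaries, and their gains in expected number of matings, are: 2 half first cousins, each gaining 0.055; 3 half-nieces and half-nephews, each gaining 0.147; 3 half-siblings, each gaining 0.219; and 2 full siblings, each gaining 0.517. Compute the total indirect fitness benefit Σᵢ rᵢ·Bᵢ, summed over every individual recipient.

0.74325

r to a half first cousin = 0.0625 (half first cousins share one grandparent — one path of length 4: r = (1/2)^4 = 1/16).
r to a half-niece or half-nephew = 1/8 (half-aunt/uncle↔niece/nephew: one path of length 3: r = (1/2)^3 = 1/8).
r to a half-sibling = 0.25 (half-sibs share one parent — one path of length 2: r = (1/2)^2 = 1/4).
r to a full sibling = 1/2 (full sibs share both parents — two paths of length 2: r = 2·(1/2)^2 = 1/2).
Summing one r·B term per recipient: 2·0.0625·0.055 + 3·0.125·0.147 + 3·0.25·0.219 + 2·0.5·0.517 = 0.74325.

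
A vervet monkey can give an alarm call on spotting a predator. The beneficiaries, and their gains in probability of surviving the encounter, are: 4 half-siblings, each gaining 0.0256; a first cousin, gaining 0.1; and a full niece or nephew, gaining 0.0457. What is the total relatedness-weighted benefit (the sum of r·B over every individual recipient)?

r to a half-sibling = 1/4 (half-sibs share one parent — one path of length 2: r = (1/2)^2 = 1/4).
r to a first cousin = 0.125 (first cousins share one grandparent pair — two paths of length 4: r = 2·(1/2)^4 = 1/8).
r to a full niece or nephew = 1/4 (full aunt/uncle↔niece/nephew: two paths of length 3 through the shared grandparent pair: r = 2·(1/2)^3 = 1/4).
Summing one r·B term per recipient: 4·0.25·0.0256 + 1·0.125·0.1 + 1·0.25·0.0457 = 0.049525.

0.049525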